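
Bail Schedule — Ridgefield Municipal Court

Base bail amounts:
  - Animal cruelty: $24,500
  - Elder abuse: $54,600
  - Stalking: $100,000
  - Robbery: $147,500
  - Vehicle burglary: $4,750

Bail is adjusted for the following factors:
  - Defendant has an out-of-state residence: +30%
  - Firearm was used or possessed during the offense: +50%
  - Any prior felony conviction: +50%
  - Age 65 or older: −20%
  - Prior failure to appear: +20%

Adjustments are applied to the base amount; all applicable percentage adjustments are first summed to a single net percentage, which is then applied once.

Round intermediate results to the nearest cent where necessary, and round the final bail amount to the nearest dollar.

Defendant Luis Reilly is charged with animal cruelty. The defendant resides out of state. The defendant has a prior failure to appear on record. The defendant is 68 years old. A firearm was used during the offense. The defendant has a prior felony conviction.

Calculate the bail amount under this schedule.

$56,350

Base amounts from the schedule: animal cruelty $24,500.
Single charge. Combined base = $24,500.
Net percentage adjustment: +30% +50% +50% −20% +20% = +130%. $24,500 × 2.3 = $56,350.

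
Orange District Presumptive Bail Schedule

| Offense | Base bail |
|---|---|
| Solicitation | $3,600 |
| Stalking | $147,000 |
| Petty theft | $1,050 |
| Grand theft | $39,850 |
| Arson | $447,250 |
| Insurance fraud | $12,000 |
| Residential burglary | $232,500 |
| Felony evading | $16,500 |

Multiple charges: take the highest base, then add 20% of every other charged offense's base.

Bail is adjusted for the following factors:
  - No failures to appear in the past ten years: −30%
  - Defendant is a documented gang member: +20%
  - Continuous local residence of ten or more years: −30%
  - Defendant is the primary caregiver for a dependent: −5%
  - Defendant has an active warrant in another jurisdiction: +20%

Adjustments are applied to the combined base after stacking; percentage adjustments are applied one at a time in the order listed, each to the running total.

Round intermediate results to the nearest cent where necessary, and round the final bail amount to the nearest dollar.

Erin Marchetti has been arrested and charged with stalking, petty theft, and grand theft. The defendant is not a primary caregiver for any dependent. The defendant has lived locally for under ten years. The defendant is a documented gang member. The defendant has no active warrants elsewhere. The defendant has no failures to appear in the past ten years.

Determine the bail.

$130,351

Base amounts from the schedule: stalking $147,000; petty theft $1,050; grand theft $39,850.
Stacking rule: highest base plus 20% of each additional charge. Highest is stalking at $147,000. Additional: $1,050 × 20% = $210; $39,850 × 20% = $7,970. Combined base = $147,000 + $8,180 = $155,180.
No failures to appear in the past ten years (−30%): $155,180 × 0.7 = $108,626.
Defendant is a documented gang member (+20%): $108,626 × 1.2 = $130,351.20.
Rounded to the nearest dollar: $130,351.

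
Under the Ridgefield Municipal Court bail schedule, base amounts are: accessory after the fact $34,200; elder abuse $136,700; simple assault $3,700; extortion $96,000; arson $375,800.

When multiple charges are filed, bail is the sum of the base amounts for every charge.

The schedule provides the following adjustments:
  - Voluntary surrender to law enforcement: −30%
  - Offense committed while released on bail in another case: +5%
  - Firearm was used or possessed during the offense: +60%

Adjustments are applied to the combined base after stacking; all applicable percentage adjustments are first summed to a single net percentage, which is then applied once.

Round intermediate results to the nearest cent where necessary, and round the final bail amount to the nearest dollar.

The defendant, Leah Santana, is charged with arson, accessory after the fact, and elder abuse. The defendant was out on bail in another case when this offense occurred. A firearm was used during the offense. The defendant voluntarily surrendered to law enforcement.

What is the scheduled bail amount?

Base amounts from the schedule: arson $375,800; accessory after the fact $34,200; elder abuse $136,700.
Stacking rule: sum of all bases. $375,800 + $34,200 + $136,700 = $546,700.
Net percentage adjustment: −30% +5% +60% = +35%. $546,700 × 1.35 = $738,045.

$738,045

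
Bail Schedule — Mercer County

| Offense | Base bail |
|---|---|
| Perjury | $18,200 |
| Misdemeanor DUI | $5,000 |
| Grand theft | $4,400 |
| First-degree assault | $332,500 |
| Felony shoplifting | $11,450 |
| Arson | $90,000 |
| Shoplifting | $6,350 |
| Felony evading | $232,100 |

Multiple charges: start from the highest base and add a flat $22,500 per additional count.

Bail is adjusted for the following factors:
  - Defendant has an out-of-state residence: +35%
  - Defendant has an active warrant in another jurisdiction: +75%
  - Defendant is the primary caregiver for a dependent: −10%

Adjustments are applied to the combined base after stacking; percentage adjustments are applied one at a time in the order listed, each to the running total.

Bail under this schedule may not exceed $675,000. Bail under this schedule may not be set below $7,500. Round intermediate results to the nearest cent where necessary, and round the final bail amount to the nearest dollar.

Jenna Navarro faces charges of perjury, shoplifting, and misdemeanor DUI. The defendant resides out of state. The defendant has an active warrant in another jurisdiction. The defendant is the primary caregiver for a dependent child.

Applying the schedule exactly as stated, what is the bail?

$134,379

Base amounts from the schedule: perjury $18,200; shoplifting $6,350; misdemeanor DUI $5,000.
Stacking rule: highest base plus $22,500 per additional charge. Highest is perjury at $18,200; 2 additional charges → +$45,000. Combined base = $63,200.
Defendant has an out-of-state residence (+35%): $63,200 × 1.35 = $85,320.
Defendant has an active warrant in another jurisdiction (+75%): $85,320 × 1.75 = $149,310.
Defendant is the primary caregiver for a dependent (−10%): $149,310 × 0.9 = $134,379.
$134,379 is within the $675,000 maximum.
$134,379 is at or above the $7,500 minimum.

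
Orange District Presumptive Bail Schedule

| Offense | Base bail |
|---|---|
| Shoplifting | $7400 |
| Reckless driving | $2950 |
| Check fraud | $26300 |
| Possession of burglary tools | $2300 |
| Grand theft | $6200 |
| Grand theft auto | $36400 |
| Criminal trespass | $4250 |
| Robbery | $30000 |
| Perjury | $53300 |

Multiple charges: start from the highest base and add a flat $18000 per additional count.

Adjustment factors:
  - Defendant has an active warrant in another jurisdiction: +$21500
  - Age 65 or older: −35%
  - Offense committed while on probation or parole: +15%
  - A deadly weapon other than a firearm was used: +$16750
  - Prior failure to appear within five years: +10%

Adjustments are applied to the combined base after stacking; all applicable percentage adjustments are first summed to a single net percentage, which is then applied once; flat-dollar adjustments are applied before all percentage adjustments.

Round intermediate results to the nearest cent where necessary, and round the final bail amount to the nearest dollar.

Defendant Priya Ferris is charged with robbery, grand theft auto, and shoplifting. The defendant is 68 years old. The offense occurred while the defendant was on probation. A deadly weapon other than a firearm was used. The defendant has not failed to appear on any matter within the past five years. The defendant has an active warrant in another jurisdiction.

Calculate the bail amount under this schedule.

Base amounts from the schedule: robbery $30000; grand theft auto $36400; shoplifting $7400.
Stacking rule: highest base plus $18000 per additional charge. Highest is grand theft auto at $36400; 2 additional charges → +$36000. Combined base = $72400.
Defendant has an active warrant in another jurisdiction (+$21500 flat): $72400 + $21500 = $93900.
A deadly weapon other than a firearm was used (+$16750 flat): $93900 + $16750 = $110650.
Net percentage adjustment: −35% +15% = −20%. $110650 × 0.8 = $88520.

$88520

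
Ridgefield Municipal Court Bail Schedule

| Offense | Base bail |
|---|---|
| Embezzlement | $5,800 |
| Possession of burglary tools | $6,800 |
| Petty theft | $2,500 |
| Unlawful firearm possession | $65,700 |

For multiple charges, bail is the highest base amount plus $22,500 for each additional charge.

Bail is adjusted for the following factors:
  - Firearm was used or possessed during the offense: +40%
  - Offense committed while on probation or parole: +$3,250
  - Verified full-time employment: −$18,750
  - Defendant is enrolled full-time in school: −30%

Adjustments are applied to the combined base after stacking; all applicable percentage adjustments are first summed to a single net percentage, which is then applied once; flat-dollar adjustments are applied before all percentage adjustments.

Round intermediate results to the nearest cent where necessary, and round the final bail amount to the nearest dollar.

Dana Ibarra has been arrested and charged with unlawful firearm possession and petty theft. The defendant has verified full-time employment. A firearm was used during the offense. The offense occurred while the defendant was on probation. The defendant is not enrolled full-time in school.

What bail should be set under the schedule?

Base amounts from the schedule: unlawful firearm possession $65,700; petty theft $2,500.
Stacking rule: highest base plus $22,500 per additional charge. Highest is unlawful firearm possession at $65,700; 1 additional charge → +$22,500. Combined base = $88,200.
Offense committed while on probation or parole (+$3,250 flat): $88,200 + $3,250 = $91,450.
Verified full-time employment (−$18,750 flat): $91,450 − $18,750 = $72,700.
Firearm was used or possessed during the offense (+40%): $72,700 × 1.4 = $101,780.

$101,780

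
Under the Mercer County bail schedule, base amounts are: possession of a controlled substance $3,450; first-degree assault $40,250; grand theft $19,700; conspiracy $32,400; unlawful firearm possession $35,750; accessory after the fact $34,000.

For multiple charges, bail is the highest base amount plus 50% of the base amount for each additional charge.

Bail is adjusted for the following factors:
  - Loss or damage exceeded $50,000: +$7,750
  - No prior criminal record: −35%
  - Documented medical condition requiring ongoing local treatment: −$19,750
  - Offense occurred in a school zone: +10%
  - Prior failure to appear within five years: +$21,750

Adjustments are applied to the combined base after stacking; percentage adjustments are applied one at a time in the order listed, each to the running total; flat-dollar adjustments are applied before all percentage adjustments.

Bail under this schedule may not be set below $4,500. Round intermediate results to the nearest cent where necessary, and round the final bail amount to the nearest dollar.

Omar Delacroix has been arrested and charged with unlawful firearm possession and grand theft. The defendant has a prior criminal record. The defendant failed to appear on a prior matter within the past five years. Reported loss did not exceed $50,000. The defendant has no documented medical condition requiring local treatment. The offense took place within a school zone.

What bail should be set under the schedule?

$74,085

Base amounts from the schedule: unlawful firearm possession $35,750; grand theft $19,700.
Stacking rule: highest base plus 50% of each additional charge. Highest is unlawful firearm possession at $35,750. Additional: $19,700 × 50% = $9,850. Combined base = $35,750 + $9,850 = $45,600.
Prior failure to appear within five years (+$21,750 flat): $45,600 + $21,750 = $67,350.
Offense occurred in a school zone (+10%): $67,350 × 1.1 = $74,085.
$74,085 is at or above the $4,500 minimum.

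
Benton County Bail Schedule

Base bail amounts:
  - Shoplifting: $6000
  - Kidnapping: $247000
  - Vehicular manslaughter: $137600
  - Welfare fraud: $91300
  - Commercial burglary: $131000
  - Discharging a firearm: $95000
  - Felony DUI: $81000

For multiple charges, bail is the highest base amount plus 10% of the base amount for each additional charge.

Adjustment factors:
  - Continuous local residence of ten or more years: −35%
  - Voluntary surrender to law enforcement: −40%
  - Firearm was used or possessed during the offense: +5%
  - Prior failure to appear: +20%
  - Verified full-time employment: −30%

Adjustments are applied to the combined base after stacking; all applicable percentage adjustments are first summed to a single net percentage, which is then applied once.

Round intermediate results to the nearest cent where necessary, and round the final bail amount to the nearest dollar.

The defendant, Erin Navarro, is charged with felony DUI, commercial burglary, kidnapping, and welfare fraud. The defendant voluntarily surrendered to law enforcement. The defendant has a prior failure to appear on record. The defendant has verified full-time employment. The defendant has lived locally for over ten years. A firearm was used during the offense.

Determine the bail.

$55466

Base amounts from the schedule: felony DUI $81000; commercial burglary $131000; kidnapping $247000; welfare fraud $91300.
Stacking rule: highest base plus 10% of each additional charge. Highest is kidnapping at $247000. Additional: $81000 × 10% = $8100; $131000 × 10% = $13100; $91300 × 10% = $9130. Combined base = $247000 + $30330 = $277330.
Net percentage adjustment: −35% −40% +5% +20% −30% = −80%. $277330 × 0.2 = $55466.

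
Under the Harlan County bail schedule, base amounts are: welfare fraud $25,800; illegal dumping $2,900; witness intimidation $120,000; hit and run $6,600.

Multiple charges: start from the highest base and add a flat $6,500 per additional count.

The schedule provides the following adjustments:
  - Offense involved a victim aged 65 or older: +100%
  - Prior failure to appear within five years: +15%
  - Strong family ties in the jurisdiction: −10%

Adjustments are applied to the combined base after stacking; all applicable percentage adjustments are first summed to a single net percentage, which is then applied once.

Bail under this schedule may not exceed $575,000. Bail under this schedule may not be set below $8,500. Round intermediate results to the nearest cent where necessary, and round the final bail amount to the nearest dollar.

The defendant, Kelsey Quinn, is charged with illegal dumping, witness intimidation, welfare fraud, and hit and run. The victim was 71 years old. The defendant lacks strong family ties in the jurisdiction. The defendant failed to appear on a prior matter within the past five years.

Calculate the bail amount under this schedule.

Base amounts from the schedule: illegal dumping $2,900; witness intimidation $120,000; welfare fraud $25,800; hit and run $6,600.
Stacking rule: highest base plus $6,500 per additional charge. Highest is witness intimidation at $120,000; 3 additional charges → +$19,500. Combined base = $139,500.
Net percentage adjustment: +100% +15% = +115%. $139,500 × 2.15 = $299,925.
$299,925 is within the $575,000 maximum.
$299,925 is at or above the $8,500 minimum.

$299,925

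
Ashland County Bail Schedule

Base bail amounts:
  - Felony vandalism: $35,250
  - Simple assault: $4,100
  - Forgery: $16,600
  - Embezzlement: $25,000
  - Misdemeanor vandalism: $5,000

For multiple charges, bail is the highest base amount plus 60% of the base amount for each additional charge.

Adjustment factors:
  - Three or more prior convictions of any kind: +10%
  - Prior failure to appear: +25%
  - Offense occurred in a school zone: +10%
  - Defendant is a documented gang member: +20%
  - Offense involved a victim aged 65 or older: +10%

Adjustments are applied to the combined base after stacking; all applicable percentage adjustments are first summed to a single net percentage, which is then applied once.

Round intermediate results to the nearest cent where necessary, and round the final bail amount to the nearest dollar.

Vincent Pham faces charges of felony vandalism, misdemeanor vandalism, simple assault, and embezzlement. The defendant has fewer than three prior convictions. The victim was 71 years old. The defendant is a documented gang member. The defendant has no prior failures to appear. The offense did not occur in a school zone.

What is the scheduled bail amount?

$72,423

Base amounts from the schedule: felony vandalism $35,250; misdemeanor vandalism $5,000; simple assault $4,100; embezzlement $25,000.
Stacking rule: highest base plus 60% of each additional charge. Highest is felony vandalism at $35,250. Additional: $5,000 × 60% = $3,000; $4,100 × 60% = $2,460; $25,000 × 60% = $15,000. Combined base = $35,250 + $20,460 = $55,710.
Net percentage adjustment: +20% +10% = +30%. $55,710 × 1.3 = $72,423.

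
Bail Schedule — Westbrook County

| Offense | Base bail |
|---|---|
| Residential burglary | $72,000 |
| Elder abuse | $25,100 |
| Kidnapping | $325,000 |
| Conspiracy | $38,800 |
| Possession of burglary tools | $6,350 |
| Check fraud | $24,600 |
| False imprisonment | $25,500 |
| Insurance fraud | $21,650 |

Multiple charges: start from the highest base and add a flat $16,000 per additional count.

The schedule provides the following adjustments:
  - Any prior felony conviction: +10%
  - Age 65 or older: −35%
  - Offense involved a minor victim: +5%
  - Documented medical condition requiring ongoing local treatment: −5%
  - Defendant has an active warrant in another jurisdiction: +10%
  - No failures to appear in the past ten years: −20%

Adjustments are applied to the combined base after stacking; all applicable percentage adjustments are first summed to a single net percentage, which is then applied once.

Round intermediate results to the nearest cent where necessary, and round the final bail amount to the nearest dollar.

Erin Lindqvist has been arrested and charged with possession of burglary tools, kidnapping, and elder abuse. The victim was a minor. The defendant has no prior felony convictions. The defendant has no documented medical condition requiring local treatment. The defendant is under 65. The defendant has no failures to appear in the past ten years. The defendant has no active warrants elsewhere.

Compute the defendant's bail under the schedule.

Base amounts from the schedule: possession of burglary tools $6,350; kidnapping $325,000; elder abuse $25,100.
Stacking rule: highest base plus $16,000 per additional charge. Highest is kidnapping at $325,000; 2 additional charges → +$32,000. Combined base = $357,000.
Net percentage adjustment: +5% −20% = −15%. $357,000 × 0.85 = $303,450.

$303,450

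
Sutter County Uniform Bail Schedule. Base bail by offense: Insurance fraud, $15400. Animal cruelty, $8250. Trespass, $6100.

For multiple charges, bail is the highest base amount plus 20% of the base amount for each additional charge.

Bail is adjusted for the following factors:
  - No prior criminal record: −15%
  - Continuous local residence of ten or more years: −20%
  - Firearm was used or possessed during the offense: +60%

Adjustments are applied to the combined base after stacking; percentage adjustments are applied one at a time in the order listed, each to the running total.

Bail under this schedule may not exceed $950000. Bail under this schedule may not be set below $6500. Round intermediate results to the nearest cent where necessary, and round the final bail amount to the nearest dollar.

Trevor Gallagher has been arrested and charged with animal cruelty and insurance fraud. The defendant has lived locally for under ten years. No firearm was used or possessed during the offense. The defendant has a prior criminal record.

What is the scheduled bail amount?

Base amounts from the schedule: animal cruelty $8250; insurance fraud $15400.
Stacking rule: highest base plus 20% of each additional charge. Highest is insurance fraud at $15400. Additional: $8250 × 20% = $1650. Combined base = $15400 + $1650 = $17050.
No adjustment factors apply to this defendant.
$17050 is within the $950000 maximum.
$17050 is at or above the $6500 minimum.

$17050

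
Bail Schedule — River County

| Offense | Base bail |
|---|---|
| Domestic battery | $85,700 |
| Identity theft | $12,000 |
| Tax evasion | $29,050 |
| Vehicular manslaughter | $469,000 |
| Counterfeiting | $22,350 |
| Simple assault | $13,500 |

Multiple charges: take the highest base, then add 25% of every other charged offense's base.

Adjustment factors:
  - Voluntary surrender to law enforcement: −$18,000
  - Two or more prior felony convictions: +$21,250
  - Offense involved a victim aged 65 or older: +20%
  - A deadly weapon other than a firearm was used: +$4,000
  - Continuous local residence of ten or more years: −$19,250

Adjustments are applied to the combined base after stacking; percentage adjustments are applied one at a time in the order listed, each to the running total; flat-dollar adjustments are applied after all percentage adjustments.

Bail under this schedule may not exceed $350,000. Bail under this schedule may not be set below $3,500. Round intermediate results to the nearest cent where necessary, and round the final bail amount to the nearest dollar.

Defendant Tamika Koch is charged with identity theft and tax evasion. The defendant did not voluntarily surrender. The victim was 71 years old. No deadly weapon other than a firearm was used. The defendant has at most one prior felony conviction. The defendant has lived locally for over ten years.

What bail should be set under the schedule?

$19,210

Base amounts from the schedule: identity theft $12,000; tax evasion $29,050.
Stacking rule: highest base plus 25% of each additional charge. Highest is tax evasion at $29,050. Additional: $12,000 × 25% = $3,000. Combined base = $29,050 + $3,000 = $32,050.
Offense involved a victim aged 65 or older (+20%): $32,050 × 1.2 = $38,460.
Continuous local residence of ten or more years (−$19,250 flat): $38,460 − $19,250 = $19,210.
$19,210 is within the $350,000 maximum.
$19,210 is at or above the $3,500 minimum.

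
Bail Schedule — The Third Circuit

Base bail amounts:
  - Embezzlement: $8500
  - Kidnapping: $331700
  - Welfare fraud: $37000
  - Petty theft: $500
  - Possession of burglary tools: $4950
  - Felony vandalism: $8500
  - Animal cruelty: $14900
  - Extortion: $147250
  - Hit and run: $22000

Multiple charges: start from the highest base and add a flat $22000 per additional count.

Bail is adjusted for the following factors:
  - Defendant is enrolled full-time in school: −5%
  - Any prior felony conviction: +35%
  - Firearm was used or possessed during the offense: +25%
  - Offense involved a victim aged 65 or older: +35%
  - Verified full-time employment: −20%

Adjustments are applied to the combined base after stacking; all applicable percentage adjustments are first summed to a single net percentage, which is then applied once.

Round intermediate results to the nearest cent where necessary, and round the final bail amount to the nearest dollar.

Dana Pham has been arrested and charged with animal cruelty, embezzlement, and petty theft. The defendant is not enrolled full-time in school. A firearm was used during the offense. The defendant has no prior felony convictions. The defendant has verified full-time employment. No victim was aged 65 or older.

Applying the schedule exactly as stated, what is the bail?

Base amounts from the schedule: animal cruelty $14900; embezzlement $8500; petty theft $500.
Stacking rule: highest base plus $22000 per additional charge. Highest is animal cruelty at $14900; 2 additional charges → +$44000. Combined base = $58900.
Net percentage adjustment: +25% −20% = +5%. $58900 × 1.05 = $61845.

$61845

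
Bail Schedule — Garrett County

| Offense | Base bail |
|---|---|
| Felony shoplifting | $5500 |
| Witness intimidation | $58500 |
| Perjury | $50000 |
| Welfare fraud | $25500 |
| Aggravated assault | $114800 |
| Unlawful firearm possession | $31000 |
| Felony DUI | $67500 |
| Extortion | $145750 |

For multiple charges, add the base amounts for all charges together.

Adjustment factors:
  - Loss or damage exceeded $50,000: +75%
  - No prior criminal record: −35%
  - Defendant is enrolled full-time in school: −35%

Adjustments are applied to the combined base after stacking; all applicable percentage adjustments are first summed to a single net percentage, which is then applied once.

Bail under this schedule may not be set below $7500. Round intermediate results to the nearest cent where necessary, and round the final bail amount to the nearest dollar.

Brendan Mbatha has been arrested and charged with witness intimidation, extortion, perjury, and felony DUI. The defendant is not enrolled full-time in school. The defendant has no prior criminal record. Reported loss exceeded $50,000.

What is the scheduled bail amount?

Base amounts from the schedule: witness intimidation $58500; extortion $145750; perjury $50000; felony DUI $67500.
Stacking rule: sum of all bases. $58500 + $145750 + $50000 + $67500 = $321750.
Net percentage adjustment: +75% −35% = +40%. $321750 × 1.4 = $450450.
$450450 is at or above the $7500 minimum.

$450450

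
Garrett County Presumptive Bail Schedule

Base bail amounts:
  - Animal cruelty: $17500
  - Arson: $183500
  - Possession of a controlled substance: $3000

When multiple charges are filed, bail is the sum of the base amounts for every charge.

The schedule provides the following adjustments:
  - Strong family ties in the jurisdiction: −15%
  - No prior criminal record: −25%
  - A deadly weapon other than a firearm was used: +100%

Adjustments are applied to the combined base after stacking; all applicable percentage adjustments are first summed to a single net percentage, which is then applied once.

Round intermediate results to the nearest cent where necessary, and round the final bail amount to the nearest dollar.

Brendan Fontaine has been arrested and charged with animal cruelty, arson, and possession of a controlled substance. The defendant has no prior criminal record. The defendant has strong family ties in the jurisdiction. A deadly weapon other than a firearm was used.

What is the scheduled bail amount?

Base amounts from the schedule: animal cruelty $17500; arson $183500; possession of a controlled substance $3000.
Stacking rule: sum of all bases. $17500 + $183500 + $3000 = $204000.
Net percentage adjustment: −15% −25% +100% = +60%. $204000 × 1.6 = $326400.

$326400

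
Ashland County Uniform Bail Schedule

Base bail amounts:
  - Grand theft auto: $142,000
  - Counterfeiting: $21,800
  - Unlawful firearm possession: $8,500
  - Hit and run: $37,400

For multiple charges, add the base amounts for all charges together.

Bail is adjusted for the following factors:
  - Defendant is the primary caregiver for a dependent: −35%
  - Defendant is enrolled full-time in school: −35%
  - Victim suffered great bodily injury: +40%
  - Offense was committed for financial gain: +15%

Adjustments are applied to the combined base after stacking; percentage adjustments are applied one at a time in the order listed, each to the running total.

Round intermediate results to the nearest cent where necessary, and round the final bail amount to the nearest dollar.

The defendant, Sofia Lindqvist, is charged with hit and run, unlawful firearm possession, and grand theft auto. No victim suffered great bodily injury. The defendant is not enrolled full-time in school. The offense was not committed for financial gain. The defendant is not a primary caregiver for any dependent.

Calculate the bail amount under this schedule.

$187,900

Base amounts from the schedule: hit and run $37,400; unlawful firearm possession $8,500; grand theft auto $142,000.
Stacking rule: sum of all bases. $37,400 + $8,500 + $142,000 = $187,900.
No adjustment factors apply to this defendant.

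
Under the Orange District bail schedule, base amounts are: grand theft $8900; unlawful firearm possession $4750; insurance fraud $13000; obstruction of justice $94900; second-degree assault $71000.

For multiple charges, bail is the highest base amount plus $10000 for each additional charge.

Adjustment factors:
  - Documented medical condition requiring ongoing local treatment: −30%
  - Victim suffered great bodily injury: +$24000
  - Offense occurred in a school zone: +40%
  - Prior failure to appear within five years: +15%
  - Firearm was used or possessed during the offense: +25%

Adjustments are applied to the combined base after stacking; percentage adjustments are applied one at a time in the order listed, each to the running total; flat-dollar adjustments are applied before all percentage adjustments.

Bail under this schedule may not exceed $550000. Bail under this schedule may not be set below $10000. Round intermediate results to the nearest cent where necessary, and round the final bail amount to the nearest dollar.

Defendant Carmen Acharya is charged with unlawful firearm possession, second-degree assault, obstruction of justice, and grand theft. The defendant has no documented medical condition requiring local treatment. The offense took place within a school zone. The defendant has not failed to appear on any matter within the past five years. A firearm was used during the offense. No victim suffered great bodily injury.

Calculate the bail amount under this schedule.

Base amounts from the schedule: unlawful firearm possession $4750; second-degree assault $71000; obstruction of justice $94900; grand theft $8900.
Stacking rule: highest base plus $10000 per additional charge. Highest is obstruction of justice at $94900; 3 additional charges → +$30000. Combined base = $124900.
Offense occurred in a school zone (+40%): $124900 × 1.4 = $174860.
Firearm was used or possessed during the offense (+25%): $174860 × 1.25 = $218575.
$218575 is within the $550000 maximum.
$218575 is at or above the $10000 minimum.

$218575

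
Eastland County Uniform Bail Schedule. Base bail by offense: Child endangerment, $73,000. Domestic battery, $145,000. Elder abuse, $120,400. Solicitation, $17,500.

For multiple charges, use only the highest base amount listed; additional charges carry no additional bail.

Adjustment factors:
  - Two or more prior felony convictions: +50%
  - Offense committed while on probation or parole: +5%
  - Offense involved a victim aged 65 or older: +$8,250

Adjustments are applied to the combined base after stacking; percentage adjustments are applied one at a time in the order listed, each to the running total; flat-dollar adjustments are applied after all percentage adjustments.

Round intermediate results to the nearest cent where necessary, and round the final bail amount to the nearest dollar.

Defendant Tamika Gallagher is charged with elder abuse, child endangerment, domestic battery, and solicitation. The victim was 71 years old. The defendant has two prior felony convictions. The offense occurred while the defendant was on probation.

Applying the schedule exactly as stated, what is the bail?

Base amounts from the schedule: elder abuse $120,400; child endangerment $73,000; domestic battery $145,000; solicitation $17,500.
Stacking rule: use the highest base only. Highest is domestic battery at $145,000. Combined base = $145,000.
Two or more prior felony convictions (+50%): $145,000 × 1.5 = $217,500.
Offense committed while on probation or parole (+5%): $217,500 × 1.05 = $228,375.
Offense involved a victim aged 65 or older (+$8,250 flat): $228,375 + $8,250 = $236,625.

$236,625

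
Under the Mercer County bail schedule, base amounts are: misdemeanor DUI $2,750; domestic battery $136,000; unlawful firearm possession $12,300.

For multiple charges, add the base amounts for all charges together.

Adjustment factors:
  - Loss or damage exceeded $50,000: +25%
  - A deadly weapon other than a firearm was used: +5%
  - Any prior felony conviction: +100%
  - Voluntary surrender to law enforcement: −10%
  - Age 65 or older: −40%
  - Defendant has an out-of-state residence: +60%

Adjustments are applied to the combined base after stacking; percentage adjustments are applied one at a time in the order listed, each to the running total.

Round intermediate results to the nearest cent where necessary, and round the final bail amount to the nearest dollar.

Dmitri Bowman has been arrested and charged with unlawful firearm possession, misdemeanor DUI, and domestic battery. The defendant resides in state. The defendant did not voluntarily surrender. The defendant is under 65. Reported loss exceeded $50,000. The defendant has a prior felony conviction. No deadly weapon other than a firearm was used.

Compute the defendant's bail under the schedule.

Base amounts from the schedule: unlawful firearm possession $12,300; misdemeanor DUI $2,750; domestic battery $136,000.
Stacking rule: sum of all bases. $12,300 + $2,750 + $136,000 = $151,050.
Loss or damage exceeded $50,000 (+25%): $151,050 × 1.25 = $188,812.50.
Any prior felony conviction (+100%): $188,812.50 × 2 = $377,625.

$377,625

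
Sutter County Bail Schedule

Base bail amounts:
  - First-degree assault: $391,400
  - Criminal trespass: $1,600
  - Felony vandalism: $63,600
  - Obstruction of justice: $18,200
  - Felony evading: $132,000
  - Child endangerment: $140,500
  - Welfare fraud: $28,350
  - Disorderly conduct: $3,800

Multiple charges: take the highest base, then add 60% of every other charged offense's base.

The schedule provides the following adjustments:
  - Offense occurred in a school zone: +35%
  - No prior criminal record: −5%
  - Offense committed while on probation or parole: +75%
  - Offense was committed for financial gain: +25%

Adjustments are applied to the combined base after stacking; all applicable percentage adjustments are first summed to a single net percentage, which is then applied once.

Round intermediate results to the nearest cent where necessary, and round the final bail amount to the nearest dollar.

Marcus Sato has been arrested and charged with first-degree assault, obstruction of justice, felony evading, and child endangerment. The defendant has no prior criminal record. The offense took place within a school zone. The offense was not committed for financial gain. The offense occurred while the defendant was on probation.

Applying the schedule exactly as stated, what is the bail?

Base amounts from the schedule: first-degree assault $391,400; obstruction of justice $18,200; felony evading $132,000; child endangerment $140,500.
Stacking rule: highest base plus 60% of each additional charge. Highest is first-degree assault at $391,400. Additional: $18,200 × 60% = $10,920; $132,000 × 60% = $79,200; $140,500 × 60% = $84,300. Combined base = $391,400 + $174,420 = $565,820.
Net percentage adjustment: +35% −5% +75% = +105%. $565,820 × 2.05 = $1,159,931.

$1,159,931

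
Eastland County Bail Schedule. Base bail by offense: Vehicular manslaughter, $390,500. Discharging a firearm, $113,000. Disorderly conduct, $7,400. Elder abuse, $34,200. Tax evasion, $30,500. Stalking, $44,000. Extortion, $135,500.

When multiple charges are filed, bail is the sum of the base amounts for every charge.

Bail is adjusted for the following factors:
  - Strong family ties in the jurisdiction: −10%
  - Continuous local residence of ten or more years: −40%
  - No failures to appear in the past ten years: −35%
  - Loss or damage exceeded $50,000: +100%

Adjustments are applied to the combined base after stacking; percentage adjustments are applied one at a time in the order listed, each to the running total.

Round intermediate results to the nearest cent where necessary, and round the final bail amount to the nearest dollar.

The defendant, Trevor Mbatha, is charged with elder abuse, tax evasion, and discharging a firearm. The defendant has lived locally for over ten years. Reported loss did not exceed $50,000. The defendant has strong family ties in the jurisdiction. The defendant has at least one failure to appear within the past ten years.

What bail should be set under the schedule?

Base amounts from the schedule: elder abuse $34,200; tax evasion $30,500; discharging a firearm $113,000.
Stacking rule: sum of all bases. $34,200 + $30,500 + $113,000 = $177,700.
Strong family ties in the jurisdiction (−10%): $177,700 × 0.9 = $159,930.
Continuous local residence of ten or more years (−40%): $159,930 × 0.6 = $95,958.

$95,958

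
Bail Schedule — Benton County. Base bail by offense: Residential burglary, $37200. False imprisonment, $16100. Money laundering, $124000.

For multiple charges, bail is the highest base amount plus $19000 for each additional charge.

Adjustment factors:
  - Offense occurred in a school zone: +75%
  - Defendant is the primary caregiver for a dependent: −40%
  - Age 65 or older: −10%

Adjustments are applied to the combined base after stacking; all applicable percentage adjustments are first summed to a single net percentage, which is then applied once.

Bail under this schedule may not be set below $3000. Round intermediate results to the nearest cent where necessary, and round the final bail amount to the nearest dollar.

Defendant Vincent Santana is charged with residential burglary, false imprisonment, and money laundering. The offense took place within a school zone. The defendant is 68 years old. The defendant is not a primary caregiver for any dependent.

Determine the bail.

$267300

Base amounts from the schedule: residential burglary $37200; false imprisonment $16100; money laundering $124000.
Stacking rule: highest base plus $19000 per additional charge. Highest is money laundering at $124000; 2 additional charges → +$38000. Combined base = $162000.
Net percentage adjustment: +75% −10% = +65%. $162000 × 1.65 = $267300.
$267300 is at or above the $3000 minimum.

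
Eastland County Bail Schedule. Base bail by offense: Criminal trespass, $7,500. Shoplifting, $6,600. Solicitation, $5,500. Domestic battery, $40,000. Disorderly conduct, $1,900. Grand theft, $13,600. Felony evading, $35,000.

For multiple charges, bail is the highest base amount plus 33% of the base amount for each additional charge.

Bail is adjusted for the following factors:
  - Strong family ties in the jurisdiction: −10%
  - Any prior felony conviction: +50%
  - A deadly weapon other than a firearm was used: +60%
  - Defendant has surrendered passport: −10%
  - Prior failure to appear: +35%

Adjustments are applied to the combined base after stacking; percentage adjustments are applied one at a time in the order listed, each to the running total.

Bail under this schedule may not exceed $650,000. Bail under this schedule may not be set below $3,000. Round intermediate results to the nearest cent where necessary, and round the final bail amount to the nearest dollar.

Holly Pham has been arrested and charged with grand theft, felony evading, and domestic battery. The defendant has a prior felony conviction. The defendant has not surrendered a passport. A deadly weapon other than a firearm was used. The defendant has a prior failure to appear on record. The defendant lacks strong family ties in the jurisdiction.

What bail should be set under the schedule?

Base amounts from the schedule: grand theft $13,600; felony evading $35,000; domestic battery $40,000.
Stacking rule: highest base plus 33% of each additional charge. Highest is domestic battery at $40,000. Additional: $13,600 × 33% = $4,488; $35,000 × 33% = $11,550. Combined base = $40,000 + $16,038 = $56,038.
Any prior felony conviction (+50%): $56,038 × 1.5 = $84,057.
A deadly weapon other than a firearm was used (+60%): $84,057 × 1.6 = $134,491.20.
Prior failure to appear (+35%): $134,491.20 × 1.35 = $181,563.12.
$181,563.12 is within the $650,000 maximum.
$181,563.12 is at or above the $3,000 minimum.
Rounded to the nearest dollar: $181,563.

$181,563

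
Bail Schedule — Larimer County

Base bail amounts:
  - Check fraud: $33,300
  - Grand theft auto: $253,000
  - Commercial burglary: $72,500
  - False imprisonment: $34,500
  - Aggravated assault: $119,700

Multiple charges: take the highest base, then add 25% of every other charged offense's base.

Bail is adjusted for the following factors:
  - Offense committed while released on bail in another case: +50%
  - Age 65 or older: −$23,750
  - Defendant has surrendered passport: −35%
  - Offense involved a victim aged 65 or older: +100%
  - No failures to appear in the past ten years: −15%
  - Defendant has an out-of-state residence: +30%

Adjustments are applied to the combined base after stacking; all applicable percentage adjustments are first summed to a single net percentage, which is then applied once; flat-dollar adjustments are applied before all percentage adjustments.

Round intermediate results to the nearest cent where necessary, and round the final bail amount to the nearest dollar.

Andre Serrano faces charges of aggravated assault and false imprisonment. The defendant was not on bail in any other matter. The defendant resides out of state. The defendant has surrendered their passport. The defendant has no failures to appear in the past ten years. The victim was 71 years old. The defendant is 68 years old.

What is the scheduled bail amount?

Base amounts from the schedule: aggravated assault $119,700; false imprisonment $34,500.
Stacking rule: highest base plus 25% of each additional charge. Highest is aggravated assault at $119,700. Additional: $34,500 × 25% = $8,625. Combined base = $119,700 + $8,625 = $128,325.
Age 65 or older (−$23,750 flat): $128,325 − $23,750 = $104,575.
Net percentage adjustment: −35% +100% −15% +30% = +80%. $104,575 × 1.8 = $188,235.

$188,235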